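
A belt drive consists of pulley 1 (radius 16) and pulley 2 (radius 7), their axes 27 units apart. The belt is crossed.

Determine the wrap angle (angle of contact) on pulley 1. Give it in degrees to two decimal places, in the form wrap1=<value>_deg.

crossed belt: β = asin((r1+r2)/C) = asin(23/27) = 58.4137°
wrap1 = wrap2 = π + 2β = 296.8273°

wrap1=296.83_deg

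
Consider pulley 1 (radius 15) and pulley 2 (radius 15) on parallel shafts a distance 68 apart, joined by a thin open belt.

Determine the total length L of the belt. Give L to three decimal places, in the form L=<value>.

open belt: β = asin((r2−r1)/C) = asin(0/68) = 0.0000°
wrap1 = π − 2β = 180.0000°
wrap2 = π + 2β = 180.0000°
tangent length = C·cosβ = 68.0000
L = r1·wrap1 + r2·wrap2 + 2·C·cosβ = 15·3.1416 + 15·3.1416 + 2·68.0000 = 230.2478

L=230.248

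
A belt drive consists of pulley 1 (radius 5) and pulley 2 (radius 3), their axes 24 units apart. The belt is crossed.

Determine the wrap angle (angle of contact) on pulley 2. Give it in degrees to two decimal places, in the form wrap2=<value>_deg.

crossed belt: β = asin((r1+r2)/C) = asin(8/24) = 19.4712°
wrap1 = wrap2 = π + 2β = 218.9424°

wrap2=218.94_deg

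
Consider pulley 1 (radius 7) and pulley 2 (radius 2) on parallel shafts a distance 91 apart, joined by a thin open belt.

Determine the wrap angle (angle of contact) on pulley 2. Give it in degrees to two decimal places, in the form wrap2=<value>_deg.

wrap2=173.70_deg

open belt: β = asin((r2−r1)/C) = asin(-5/91) = -3.1497°
wrap1 = π − 2β = 186.2994°
wrap2 = π + 2β = 173.7006°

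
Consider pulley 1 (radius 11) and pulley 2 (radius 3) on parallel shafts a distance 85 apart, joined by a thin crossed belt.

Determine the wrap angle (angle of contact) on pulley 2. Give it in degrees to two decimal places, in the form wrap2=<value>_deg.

wrap2=198.96_deg

crossed belt: β = asin((r1+r2)/C) = asin(14/85) = 9.4801°
wrap1 = wrap2 = π + 2β = 198.9603°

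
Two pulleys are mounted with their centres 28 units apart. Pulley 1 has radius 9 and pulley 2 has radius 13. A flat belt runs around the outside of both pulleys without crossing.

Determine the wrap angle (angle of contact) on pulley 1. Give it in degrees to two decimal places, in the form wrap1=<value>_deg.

wrap1=163.57_deg

open belt: β = asin((r2−r1)/C) = asin(4/28) = 8.2132°
wrap1 = π − 2β = 163.5736°
wrap2 = π + 2β = 196.4264°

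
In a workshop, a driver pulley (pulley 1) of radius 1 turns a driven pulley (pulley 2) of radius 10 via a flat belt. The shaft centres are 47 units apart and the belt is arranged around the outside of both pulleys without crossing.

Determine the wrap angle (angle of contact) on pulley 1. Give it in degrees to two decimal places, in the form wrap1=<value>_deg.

wrap1=157.92_deg

open belt: β = asin((r2−r1)/C) = asin(9/47) = 11.0397°
wrap1 = π − 2β = 157.9206°
wrap2 = π + 2β = 202.0794°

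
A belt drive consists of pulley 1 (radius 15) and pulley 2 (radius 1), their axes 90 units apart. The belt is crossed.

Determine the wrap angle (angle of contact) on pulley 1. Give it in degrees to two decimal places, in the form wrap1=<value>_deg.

crossed belt: β = asin((r1+r2)/C) = asin(16/90) = 10.2403°
wrap1 = wrap2 = π + 2β = 200.4807°

wrap1=200.48_deg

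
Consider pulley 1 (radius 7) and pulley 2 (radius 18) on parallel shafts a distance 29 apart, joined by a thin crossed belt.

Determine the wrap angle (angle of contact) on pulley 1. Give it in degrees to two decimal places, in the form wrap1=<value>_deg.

crossed belt: β = asin((r1+r2)/C) = asin(25/29) = 59.5497°
wrap1 = wrap2 = π + 2β = 299.0994°

wrap1=299.10_deg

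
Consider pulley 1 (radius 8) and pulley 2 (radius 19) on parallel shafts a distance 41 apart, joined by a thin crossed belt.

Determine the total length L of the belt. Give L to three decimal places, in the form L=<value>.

L=185.351

crossed belt: β = asin((r1+r2)/C) = asin(27/41) = 41.1884°
wrap1 = wrap2 = π + 2β = 262.3767°
tangent length = C·cosβ = 30.8545
L = (r1+r2)·wrap + 2·C·cosβ = 27·4.5793 + 2·30.8545 = 185.3511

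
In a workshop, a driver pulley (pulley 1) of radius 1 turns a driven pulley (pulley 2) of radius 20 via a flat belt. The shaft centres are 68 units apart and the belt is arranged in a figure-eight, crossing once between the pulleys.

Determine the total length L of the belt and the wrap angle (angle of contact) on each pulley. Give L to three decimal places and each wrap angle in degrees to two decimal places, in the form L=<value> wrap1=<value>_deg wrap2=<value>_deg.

crossed belt: β = asin((r1+r2)/C) = asin(21/68) = 17.9883°
wrap1 = wrap2 = π + 2β = 215.9767°
tangent length = C·cosβ = 64.6761
L = (r1+r2)·wrap + 2·C·cosβ = 21·3.7695 + 2·64.6761 = 208.5118

L=208.512 wrap1=215.98_deg wrap2=215.98_deg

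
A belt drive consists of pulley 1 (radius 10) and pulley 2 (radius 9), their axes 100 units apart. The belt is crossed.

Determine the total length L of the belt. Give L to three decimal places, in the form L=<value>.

L=263.311

crossed belt: β = asin((r1+r2)/C) = asin(19/100) = 10.9528°
wrap1 = wrap2 = π + 2β = 201.9056°
tangent length = C·cosβ = 98.1784
L = (r1+r2)·wrap + 2·C·cosβ = 19·3.5239 + 2·98.1784 = 263.3112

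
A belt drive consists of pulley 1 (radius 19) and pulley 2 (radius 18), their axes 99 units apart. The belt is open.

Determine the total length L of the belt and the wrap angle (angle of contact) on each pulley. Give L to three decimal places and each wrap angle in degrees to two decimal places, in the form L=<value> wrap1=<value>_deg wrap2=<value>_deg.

L=314.249 wrap1=181.16_deg wrap2=178.84_deg

open belt: β = asin((r2−r1)/C) = asin(-1/99) = -0.5788°
wrap1 = π − 2β = 181.1575°
wrap2 = π + 2β = 178.8425°
tangent length = C·cosβ = 98.9949
L = r1·wrap1 + r2·wrap2 + 2·C·cosβ = 19·3.1618 + 18·3.1214 + 2·98.9949 = 314.2490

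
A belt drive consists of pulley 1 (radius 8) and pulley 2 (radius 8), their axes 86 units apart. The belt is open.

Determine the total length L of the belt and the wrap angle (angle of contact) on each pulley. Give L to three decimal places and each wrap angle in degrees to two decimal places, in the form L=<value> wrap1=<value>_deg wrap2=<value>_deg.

open belt: β = asin((r2−r1)/C) = asin(0/86) = 0.0000°
wrap1 = π − 2β = 180.0000°
wrap2 = π + 2β = 180.0000°
tangent length = C·cosβ = 86.0000
L = r1·wrap1 + r2·wrap2 + 2·C·cosβ = 8·3.1416 + 8·3.1416 + 2·86.0000 = 222.2655

L=222.265 wrap1=180.00_deg wrap2=180.00_deg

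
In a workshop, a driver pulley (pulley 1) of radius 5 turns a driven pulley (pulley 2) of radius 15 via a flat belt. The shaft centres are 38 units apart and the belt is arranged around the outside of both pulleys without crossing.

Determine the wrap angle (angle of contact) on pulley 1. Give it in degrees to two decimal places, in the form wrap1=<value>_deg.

open belt: β = asin((r2−r1)/C) = asin(10/38) = 15.2575°
wrap1 = π − 2β = 149.4850°
wrap2 = π + 2β = 210.5150°

wrap1=149.48_deg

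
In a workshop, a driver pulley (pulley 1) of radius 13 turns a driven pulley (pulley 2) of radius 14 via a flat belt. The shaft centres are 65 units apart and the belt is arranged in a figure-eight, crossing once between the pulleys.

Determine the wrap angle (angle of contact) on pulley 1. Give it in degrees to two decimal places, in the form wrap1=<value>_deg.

crossed belt: β = asin((r1+r2)/C) = asin(27/65) = 24.5435°
wrap1 = wrap2 = π + 2β = 229.0871°

wrap1=229.09_deg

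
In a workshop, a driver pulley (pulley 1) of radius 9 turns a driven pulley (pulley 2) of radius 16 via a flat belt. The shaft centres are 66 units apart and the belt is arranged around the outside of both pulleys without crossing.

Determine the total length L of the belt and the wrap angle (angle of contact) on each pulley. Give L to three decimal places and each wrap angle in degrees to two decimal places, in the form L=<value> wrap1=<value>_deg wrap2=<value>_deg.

L=211.283 wrap1=167.82_deg wrap2=192.18_deg

open belt: β = asin((r2−r1)/C) = asin(7/66) = 6.0883°
wrap1 = π − 2β = 167.8234°
wrap2 = π + 2β = 192.1766°
tangent length = C·cosβ = 65.6277
L = r1·wrap1 + r2·wrap2 + 2·C·cosβ = 9·2.9291 + 16·3.3541 + 2·65.6277 = 211.2829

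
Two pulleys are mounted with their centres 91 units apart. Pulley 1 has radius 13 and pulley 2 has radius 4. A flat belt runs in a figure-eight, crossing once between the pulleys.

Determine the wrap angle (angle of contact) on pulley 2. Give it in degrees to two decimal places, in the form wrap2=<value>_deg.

wrap2=201.53_deg

crossed belt: β = asin((r1+r2)/C) = asin(17/91) = 10.7669°
wrap1 = wrap2 = π + 2β = 201.5337°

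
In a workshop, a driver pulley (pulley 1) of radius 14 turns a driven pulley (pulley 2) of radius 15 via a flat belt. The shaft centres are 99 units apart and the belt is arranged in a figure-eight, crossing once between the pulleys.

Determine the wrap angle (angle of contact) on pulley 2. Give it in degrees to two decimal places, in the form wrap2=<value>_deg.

crossed belt: β = asin((r1+r2)/C) = asin(29/99) = 17.0334°
wrap1 = wrap2 = π + 2β = 214.0668°

wrap2=214.07_deg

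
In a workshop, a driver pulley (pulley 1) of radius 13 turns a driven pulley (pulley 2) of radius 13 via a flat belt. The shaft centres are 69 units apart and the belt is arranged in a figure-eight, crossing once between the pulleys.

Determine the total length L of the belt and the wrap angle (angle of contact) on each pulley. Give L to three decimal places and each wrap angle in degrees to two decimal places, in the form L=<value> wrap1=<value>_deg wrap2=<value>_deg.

L=229.600 wrap1=224.27_deg wrap2=224.27_deg

crossed belt: β = asin((r1+r2)/C) = asin(26/69) = 22.1363°
wrap1 = wrap2 = π + 2β = 224.2726°
tangent length = C·cosβ = 63.9140
L = (r1+r2)·wrap + 2·C·cosβ = 26·3.9143 + 2·63.9140 = 229.5997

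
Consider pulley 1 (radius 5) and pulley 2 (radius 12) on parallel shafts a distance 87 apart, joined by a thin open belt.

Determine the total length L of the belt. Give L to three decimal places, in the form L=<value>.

open belt: β = asin((r2−r1)/C) = asin(7/87) = 4.6150°
wrap1 = π − 2β = 170.7700°
wrap2 = π + 2β = 189.2300°
tangent length = C·cosβ = 86.7179
L = r1·wrap1 + r2·wrap2 + 2·C·cosβ = 5·2.9805 + 12·3.3027 + 2·86.7179 = 227.9706

L=227.971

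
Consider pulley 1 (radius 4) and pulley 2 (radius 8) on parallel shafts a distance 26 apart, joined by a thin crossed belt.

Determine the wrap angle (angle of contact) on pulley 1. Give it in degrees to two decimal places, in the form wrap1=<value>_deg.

wrap1=234.97_deg

crossed belt: β = asin((r1+r2)/C) = asin(12/26) = 27.4864°
wrap1 = wrap2 = π + 2β = 234.9729°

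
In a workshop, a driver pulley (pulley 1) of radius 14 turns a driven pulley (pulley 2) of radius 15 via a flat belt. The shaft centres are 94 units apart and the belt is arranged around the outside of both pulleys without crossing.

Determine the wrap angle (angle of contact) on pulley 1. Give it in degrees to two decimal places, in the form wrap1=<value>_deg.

open belt: β = asin((r2−r1)/C) = asin(1/94) = 0.6095°
wrap1 = π − 2β = 178.7809°
wrap2 = π + 2β = 181.2191°

wrap1=178.78_deg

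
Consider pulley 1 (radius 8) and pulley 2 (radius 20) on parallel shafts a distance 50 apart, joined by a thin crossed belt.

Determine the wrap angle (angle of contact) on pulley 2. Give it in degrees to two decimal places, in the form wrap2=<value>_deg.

wrap2=248.11_deg

crossed belt: β = asin((r1+r2)/C) = asin(28/50) = 34.0558°
wrap1 = wrap2 = π + 2β = 248.1116°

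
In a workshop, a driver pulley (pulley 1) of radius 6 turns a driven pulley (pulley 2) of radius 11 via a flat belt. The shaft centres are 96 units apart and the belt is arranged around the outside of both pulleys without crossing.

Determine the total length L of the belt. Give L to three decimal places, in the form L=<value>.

open belt: β = asin((r2−r1)/C) = asin(5/96) = 2.9855°
wrap1 = π − 2β = 174.0290°
wrap2 = π + 2β = 185.9710°
tangent length = C·cosβ = 95.8697
L = r1·wrap1 + r2·wrap2 + 2·C·cosβ = 6·3.0374 + 11·3.2458 + 2·95.8697 = 245.6676

L=245.668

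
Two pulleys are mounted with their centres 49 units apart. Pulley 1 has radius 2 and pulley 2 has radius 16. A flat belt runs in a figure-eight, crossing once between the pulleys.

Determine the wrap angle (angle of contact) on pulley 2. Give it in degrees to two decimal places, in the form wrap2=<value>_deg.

wrap2=223.10_deg

crossed belt: β = asin((r1+r2)/C) = asin(18/49) = 21.5521°
wrap1 = wrap2 = π + 2β = 223.1042°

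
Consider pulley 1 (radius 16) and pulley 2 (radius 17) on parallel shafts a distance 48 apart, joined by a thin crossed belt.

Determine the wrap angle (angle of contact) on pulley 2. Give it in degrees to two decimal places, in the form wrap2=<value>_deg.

crossed belt: β = asin((r1+r2)/C) = asin(33/48) = 43.4325°
wrap1 = wrap2 = π + 2β = 266.8651°

wrap2=266.87_deg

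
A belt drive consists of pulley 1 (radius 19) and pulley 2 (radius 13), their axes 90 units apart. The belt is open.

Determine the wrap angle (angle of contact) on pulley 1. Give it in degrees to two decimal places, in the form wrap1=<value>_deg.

wrap1=187.65_deg

open belt: β = asin((r2−r1)/C) = asin(-6/90) = -3.8226°
wrap1 = π − 2β = 187.6451°
wrap2 = π + 2β = 172.3549°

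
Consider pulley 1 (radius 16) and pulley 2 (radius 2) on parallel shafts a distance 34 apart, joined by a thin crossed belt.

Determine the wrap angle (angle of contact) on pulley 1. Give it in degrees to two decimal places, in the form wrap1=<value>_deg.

crossed belt: β = asin((r1+r2)/C) = asin(18/34) = 31.9657°
wrap1 = wrap2 = π + 2β = 243.9314°

wrap1=243.93_deg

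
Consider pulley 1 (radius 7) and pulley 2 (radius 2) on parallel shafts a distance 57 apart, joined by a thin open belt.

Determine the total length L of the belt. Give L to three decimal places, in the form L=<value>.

open belt: β = asin((r2−r1)/C) = asin(-5/57) = -5.0324°
wrap1 = π − 2β = 190.0648°
wrap2 = π + 2β = 169.9352°
tangent length = C·cosβ = 56.7803
L = r1·wrap1 + r2·wrap2 + 2·C·cosβ = 7·3.3173 + 2·2.9659 + 2·56.7803 = 142.7132

L=142.713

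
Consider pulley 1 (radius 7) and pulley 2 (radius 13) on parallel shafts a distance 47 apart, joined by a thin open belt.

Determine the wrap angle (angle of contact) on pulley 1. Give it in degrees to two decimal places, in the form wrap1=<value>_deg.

open belt: β = asin((r2−r1)/C) = asin(6/47) = 7.3344°
wrap1 = π − 2β = 165.3313°
wrap2 = π + 2β = 194.6687°

wrap1=165.33_deg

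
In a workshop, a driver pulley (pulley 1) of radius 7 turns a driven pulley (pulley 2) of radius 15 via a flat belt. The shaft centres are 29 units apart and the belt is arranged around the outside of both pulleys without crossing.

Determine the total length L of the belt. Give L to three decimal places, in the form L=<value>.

L=129.336

open belt: β = asin((r2−r1)/C) = asin(8/29) = 16.0134°
wrap1 = π − 2β = 147.9732°
wrap2 = π + 2β = 212.0268°
tangent length = C·cosβ = 27.8747
L = r1·wrap1 + r2·wrap2 + 2·C·cosβ = 7·2.5826 + 15·3.7006 + 2·27.8747 = 129.3363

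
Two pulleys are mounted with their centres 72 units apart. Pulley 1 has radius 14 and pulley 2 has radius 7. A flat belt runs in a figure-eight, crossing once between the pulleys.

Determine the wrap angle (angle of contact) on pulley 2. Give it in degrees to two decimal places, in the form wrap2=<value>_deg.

crossed belt: β = asin((r1+r2)/C) = asin(21/72) = 16.9578°
wrap1 = wrap2 = π + 2β = 213.9155°

wrap2=213.92_deg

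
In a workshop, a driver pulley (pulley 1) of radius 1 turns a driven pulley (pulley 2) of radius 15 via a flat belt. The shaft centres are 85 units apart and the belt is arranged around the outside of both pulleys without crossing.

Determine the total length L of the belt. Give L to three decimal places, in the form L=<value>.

open belt: β = asin((r2−r1)/C) = asin(14/85) = 9.4801°
wrap1 = π − 2β = 161.0397°
wrap2 = π + 2β = 198.9603°
tangent length = C·cosβ = 83.8391
L = r1·wrap1 + r2·wrap2 + 2·C·cosβ = 1·2.8107 + 15·3.4725 + 2·83.8391 = 222.5766

L=222.577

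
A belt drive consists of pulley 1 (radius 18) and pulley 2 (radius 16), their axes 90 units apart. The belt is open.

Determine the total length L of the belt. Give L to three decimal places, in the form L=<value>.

L=286.859

open belt: β = asin((r2−r1)/C) = asin(-2/90) = -1.2733°
wrap1 = π − 2β = 182.5467°
wrap2 = π + 2β = 177.4533°
tangent length = C·cosβ = 89.9778
L = r1·wrap1 + r2·wrap2 + 2·C·cosβ = 18·3.1860 + 16·3.0971 + 2·89.9778 = 286.8586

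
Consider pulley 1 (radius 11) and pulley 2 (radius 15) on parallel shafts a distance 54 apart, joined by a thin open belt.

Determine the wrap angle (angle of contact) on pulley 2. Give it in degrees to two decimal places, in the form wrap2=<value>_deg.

open belt: β = asin((r2−r1)/C) = asin(4/54) = 4.2480°
wrap1 = π − 2β = 171.5040°
wrap2 = π + 2β = 188.4960°

wrap2=188.50_deg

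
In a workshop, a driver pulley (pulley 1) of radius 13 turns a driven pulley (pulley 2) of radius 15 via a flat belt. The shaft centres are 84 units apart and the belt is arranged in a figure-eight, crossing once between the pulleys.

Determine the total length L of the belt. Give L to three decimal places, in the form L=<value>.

crossed belt: β = asin((r1+r2)/C) = asin(28/84) = 19.4712°
wrap1 = wrap2 = π + 2β = 218.9424°
tangent length = C·cosβ = 79.1960
L = (r1+r2)·wrap + 2·C·cosβ = 28·3.8213 + 2·79.1960 = 265.3874

L=265.387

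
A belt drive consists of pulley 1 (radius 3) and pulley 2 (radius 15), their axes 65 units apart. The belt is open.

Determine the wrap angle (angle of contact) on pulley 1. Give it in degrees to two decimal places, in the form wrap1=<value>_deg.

open belt: β = asin((r2−r1)/C) = asin(12/65) = 10.6387°
wrap1 = π − 2β = 158.7226°
wrap2 = π + 2β = 201.2774°

wrap1=158.72_deg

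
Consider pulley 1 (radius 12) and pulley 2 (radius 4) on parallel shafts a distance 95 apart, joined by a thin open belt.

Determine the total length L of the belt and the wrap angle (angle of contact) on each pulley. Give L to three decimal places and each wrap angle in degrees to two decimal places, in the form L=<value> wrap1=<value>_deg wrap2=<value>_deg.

open belt: β = asin((r2−r1)/C) = asin(-8/95) = -4.8306°
wrap1 = π − 2β = 189.6613°
wrap2 = π + 2β = 170.3387°
tangent length = C·cosβ = 94.6626
L = r1·wrap1 + r2·wrap2 + 2·C·cosβ = 12·3.3102 + 4·2.9730 + 2·94.6626 = 240.9396

L=240.940 wrap1=189.66_deg wrap2=170.34_deg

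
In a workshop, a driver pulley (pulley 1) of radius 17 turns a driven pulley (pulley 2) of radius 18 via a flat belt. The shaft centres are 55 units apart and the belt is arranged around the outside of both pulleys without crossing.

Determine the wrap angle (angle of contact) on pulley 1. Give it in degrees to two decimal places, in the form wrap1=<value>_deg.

wrap1=177.92_deg

open belt: β = asin((r2−r1)/C) = asin(1/55) = 1.0418°
wrap1 = π − 2β = 177.9164°
wrap2 = π + 2β = 182.0836°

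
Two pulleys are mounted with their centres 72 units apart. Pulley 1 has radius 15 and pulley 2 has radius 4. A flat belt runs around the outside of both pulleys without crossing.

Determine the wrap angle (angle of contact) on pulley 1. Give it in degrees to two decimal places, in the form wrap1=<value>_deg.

open belt: β = asin((r2−r1)/C) = asin(-11/72) = -8.7879°
wrap1 = π − 2β = 197.5759°
wrap2 = π + 2β = 162.4241°

wrap1=197.58_deg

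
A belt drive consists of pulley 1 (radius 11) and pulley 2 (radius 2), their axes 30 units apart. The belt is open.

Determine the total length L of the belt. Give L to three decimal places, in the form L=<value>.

L=103.562

open belt: β = asin((r2−r1)/C) = asin(-9/30) = -17.4576°
wrap1 = π − 2β = 214.9152°
wrap2 = π + 2β = 145.0848°
tangent length = C·cosβ = 28.6182
L = r1·wrap1 + r2·wrap2 + 2·C·cosβ = 11·3.7510 + 2·2.5322 + 2·28.6182 = 103.5615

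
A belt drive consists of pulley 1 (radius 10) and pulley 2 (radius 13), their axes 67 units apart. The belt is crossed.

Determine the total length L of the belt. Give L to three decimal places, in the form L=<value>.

crossed belt: β = asin((r1+r2)/C) = asin(23/67) = 20.0771°
wrap1 = wrap2 = π + 2β = 220.1541°
tangent length = C·cosβ = 62.9285
L = (r1+r2)·wrap + 2·C·cosβ = 23·3.8424 + 2·62.9285 = 214.2326

L=214.233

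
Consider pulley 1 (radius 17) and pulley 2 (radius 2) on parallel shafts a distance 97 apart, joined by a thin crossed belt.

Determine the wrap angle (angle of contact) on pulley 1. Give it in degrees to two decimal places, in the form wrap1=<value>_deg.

crossed belt: β = asin((r1+r2)/C) = asin(19/97) = 11.2959°
wrap1 = wrap2 = π + 2β = 202.5918°

wrap1=202.59_deg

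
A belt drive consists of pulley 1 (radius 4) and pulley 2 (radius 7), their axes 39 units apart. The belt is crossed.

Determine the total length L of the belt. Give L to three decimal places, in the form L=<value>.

crossed belt: β = asin((r1+r2)/C) = asin(11/39) = 16.3827°
wrap1 = wrap2 = π + 2β = 212.7653°
tangent length = C·cosβ = 37.4166
L = (r1+r2)·wrap + 2·C·cosβ = 11·3.7135 + 2·37.4166 = 115.6812

L=115.681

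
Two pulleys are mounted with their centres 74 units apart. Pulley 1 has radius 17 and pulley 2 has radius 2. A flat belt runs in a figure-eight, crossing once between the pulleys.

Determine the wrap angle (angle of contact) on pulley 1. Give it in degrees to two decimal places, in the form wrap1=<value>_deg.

wrap1=209.76_deg

crossed belt: β = asin((r1+r2)/C) = asin(19/74) = 14.8777°
wrap1 = wrap2 = π + 2β = 209.7554°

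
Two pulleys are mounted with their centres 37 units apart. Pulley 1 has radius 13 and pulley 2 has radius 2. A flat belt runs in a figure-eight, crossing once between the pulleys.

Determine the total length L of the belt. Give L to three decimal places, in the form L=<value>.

crossed belt: β = asin((r1+r2)/C) = asin(15/37) = 23.9165°
wrap1 = wrap2 = π + 2β = 227.8331°
tangent length = C·cosβ = 33.8231
L = (r1+r2)·wrap + 2·C·cosβ = 15·3.9764 + 2·33.8231 = 127.2927

L=127.293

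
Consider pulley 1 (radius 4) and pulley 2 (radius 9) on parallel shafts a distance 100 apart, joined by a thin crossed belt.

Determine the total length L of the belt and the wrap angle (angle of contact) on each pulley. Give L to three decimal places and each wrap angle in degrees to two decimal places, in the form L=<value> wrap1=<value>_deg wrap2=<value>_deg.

L=242.533 wrap1=194.94_deg wrap2=194.94_deg

crossed belt: β = asin((r1+r2)/C) = asin(13/100) = 7.4696°
wrap1 = wrap2 = π + 2β = 194.9392°
tangent length = C·cosβ = 99.1514
L = (r1+r2)·wrap + 2·C·cosβ = 13·3.4023 + 2·99.1514 = 242.5331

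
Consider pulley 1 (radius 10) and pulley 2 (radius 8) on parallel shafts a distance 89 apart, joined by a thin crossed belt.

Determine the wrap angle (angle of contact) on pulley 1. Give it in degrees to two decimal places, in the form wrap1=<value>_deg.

wrap1=203.34_deg

crossed belt: β = asin((r1+r2)/C) = asin(18/89) = 11.6684°
wrap1 = wrap2 = π + 2β = 203.3368°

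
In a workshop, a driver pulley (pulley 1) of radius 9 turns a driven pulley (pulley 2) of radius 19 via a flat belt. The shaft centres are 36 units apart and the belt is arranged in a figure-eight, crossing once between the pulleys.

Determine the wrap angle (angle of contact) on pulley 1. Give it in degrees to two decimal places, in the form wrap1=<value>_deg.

crossed belt: β = asin((r1+r2)/C) = asin(28/36) = 51.0576°
wrap1 = wrap2 = π + 2β = 282.1151°

wrap1=282.12_deg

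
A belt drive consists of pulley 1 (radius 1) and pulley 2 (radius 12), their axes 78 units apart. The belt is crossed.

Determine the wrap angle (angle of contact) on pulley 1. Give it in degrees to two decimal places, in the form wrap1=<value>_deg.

crossed belt: β = asin((r1+r2)/C) = asin(13/78) = 9.5941°
wrap1 = wrap2 = π + 2β = 199.1881°

wrap1=199.19_deg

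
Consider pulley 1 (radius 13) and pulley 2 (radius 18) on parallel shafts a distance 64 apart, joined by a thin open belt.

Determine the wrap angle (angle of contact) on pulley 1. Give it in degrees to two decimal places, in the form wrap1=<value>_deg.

open belt: β = asin((r2−r1)/C) = asin(5/64) = 4.4808°
wrap1 = π − 2β = 171.0384°
wrap2 = π + 2β = 188.9616°

wrap1=171.04_deg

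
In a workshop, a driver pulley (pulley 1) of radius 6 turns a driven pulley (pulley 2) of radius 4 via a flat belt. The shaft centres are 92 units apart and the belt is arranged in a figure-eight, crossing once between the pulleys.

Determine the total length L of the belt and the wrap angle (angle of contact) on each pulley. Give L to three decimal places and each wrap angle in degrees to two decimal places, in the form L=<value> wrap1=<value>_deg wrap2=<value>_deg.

crossed belt: β = asin((r1+r2)/C) = asin(10/92) = 6.2401°
wrap1 = wrap2 = π + 2β = 192.4803°
tangent length = C·cosβ = 91.4549
L = (r1+r2)·wrap + 2·C·cosβ = 10·3.3594 + 2·91.4549 = 216.5040

L=216.504 wrap1=192.48_deg wrap2=192.48_deg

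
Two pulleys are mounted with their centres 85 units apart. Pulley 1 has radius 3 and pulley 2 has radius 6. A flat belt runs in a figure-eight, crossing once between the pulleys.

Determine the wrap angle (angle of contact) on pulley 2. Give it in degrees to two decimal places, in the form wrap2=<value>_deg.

crossed belt: β = asin((r1+r2)/C) = asin(9/85) = 6.0780°
wrap1 = wrap2 = π + 2β = 192.1560°

wrap2=192.16_deg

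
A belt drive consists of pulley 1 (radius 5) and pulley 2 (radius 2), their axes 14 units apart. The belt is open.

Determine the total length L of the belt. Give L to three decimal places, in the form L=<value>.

L=50.637

open belt: β = asin((r2−r1)/C) = asin(-3/14) = -12.3736°
wrap1 = π − 2β = 204.7473°
wrap2 = π + 2β = 155.2527°
tangent length = C·cosβ = 13.6748
L = r1·wrap1 + r2·wrap2 + 2·C·cosβ = 5·3.5735 + 2·2.7097 + 2·13.6748 = 50.6365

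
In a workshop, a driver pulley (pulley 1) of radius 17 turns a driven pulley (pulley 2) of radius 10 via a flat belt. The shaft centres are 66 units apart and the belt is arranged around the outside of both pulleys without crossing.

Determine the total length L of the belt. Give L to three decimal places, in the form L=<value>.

open belt: β = asin((r2−r1)/C) = asin(-7/66) = -6.0883°
wrap1 = π − 2β = 192.1766°
wrap2 = π + 2β = 167.8234°
tangent length = C·cosβ = 65.6277
L = r1·wrap1 + r2·wrap2 + 2·C·cosβ = 17·3.3541 + 10·2.9291 + 2·65.6277 = 217.5661

L=217.566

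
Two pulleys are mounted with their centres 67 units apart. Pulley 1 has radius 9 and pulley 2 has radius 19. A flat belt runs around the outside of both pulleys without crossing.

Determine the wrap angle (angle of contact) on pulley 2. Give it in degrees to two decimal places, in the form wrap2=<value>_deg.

wrap2=197.17_deg

open belt: β = asin((r2−r1)/C) = asin(10/67) = 8.5837°
wrap1 = π − 2β = 162.8326°
wrap2 = π + 2β = 197.1674°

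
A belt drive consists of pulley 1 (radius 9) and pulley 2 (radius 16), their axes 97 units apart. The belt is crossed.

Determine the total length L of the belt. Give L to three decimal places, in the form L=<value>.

L=279.020

crossed belt: β = asin((r1+r2)/C) = asin(25/97) = 14.9355°
wrap1 = wrap2 = π + 2β = 209.8711°
tangent length = C·cosβ = 93.7230
L = (r1+r2)·wrap + 2·C·cosβ = 25·3.6629 + 2·93.7230 = 279.0195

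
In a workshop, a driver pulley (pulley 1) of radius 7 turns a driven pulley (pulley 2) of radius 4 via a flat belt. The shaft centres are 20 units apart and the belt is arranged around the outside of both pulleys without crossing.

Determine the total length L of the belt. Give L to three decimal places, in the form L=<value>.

L=75.008

open belt: β = asin((r2−r1)/C) = asin(-3/20) = -8.6269°
wrap1 = π − 2β = 197.2539°
wrap2 = π + 2β = 162.7461°
tangent length = C·cosβ = 19.7737
L = r1·wrap1 + r2·wrap2 + 2·C·cosβ = 7·3.4427 + 4·2.8405 + 2·19.7737 = 75.0084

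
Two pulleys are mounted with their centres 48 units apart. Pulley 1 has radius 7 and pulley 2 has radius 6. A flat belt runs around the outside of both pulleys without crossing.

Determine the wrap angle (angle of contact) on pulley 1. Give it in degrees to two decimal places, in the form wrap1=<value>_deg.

open belt: β = asin((r2−r1)/C) = asin(-1/48) = -1.1937°
wrap1 = π − 2β = 182.3875°
wrap2 = π + 2β = 177.6125°

wrap1=182.39_deg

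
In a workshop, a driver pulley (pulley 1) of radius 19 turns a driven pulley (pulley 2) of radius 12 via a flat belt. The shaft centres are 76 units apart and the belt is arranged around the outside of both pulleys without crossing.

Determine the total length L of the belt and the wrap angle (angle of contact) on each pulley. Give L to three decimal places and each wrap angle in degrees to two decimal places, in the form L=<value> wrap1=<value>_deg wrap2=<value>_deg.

L=250.035 wrap1=190.57_deg wrap2=169.43_deg

open belt: β = asin((r2−r1)/C) = asin(-7/76) = -5.2847°
wrap1 = π − 2β = 190.5695°
wrap2 = π + 2β = 169.4305°
tangent length = C·cosβ = 75.6769
L = r1·wrap1 + r2·wrap2 + 2·C·cosβ = 19·3.3261 + 12·2.9571 + 2·75.6769 = 250.0346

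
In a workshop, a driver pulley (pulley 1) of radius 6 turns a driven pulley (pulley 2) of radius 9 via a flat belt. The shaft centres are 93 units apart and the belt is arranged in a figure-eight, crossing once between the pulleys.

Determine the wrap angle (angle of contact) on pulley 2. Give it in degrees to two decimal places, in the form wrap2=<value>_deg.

crossed belt: β = asin((r1+r2)/C) = asin(15/93) = 9.2818°
wrap1 = wrap2 = π + 2β = 198.5636°

wrap2=198.56_deg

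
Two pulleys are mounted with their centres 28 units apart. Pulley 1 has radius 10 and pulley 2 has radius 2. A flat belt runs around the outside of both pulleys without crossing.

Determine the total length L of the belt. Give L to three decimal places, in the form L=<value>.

L=96.001

open belt: β = asin((r2−r1)/C) = asin(-8/28) = -16.6015°
wrap1 = π − 2β = 213.2031°
wrap2 = π + 2β = 146.7969°
tangent length = C·cosβ = 26.8328
L = r1·wrap1 + r2·wrap2 + 2·C·cosβ = 10·3.7211 + 2·2.5621 + 2·26.8328 = 96.0008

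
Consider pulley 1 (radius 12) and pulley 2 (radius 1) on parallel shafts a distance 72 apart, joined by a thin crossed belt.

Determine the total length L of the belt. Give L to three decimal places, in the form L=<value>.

crossed belt: β = asin((r1+r2)/C) = asin(13/72) = 10.4021°
wrap1 = wrap2 = π + 2β = 200.8042°
tangent length = C·cosβ = 70.8167
L = (r1+r2)·wrap + 2·C·cosβ = 13·3.5047 + 2·70.8167 = 187.1944

L=187.194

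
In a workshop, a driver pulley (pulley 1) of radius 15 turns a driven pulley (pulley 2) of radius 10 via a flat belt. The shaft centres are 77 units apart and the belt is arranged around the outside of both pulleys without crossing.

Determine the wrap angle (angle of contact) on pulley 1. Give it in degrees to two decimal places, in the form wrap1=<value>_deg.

wrap1=187.45_deg

open belt: β = asin((r2−r1)/C) = asin(-5/77) = -3.7231°
wrap1 = π − 2β = 187.4462°
wrap2 = π + 2β = 172.5538°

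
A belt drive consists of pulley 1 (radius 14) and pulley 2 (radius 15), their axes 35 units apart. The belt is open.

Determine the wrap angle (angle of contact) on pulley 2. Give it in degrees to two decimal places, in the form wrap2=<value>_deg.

open belt: β = asin((r2−r1)/C) = asin(1/35) = 1.6372°
wrap1 = π − 2β = 176.7255°
wrap2 = π + 2β = 183.2745°

wrap2=183.27_deg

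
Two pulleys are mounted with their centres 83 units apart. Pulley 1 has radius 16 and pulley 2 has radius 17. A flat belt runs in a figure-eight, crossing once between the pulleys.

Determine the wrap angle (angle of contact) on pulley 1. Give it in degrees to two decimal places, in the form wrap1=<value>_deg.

wrap1=226.86_deg

crossed belt: β = asin((r1+r2)/C) = asin(33/83) = 23.4276°
wrap1 = wrap2 = π + 2β = 226.8553°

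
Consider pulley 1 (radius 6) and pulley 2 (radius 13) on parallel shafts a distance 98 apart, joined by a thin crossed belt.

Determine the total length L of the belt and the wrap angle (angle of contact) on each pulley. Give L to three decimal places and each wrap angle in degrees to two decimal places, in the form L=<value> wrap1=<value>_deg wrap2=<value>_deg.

crossed belt: β = asin((r1+r2)/C) = asin(19/98) = 11.1792°
wrap1 = wrap2 = π + 2β = 202.3583°
tangent length = C·cosβ = 96.1405
L = (r1+r2)·wrap + 2·C·cosβ = 19·3.5318 + 2·96.1405 = 259.3856

L=259.386 wrap1=202.36_deg wrap2=202.36_deg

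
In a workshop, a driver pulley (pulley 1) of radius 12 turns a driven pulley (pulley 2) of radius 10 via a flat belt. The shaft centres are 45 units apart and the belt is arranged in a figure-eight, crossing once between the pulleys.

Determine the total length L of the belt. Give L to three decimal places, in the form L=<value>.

crossed belt: β = asin((r1+r2)/C) = asin(22/45) = 29.2676°
wrap1 = wrap2 = π + 2β = 238.5352°
tangent length = C·cosβ = 39.2556
L = (r1+r2)·wrap + 2·C·cosβ = 22·4.1632 + 2·39.2556 = 170.1021

L=170.102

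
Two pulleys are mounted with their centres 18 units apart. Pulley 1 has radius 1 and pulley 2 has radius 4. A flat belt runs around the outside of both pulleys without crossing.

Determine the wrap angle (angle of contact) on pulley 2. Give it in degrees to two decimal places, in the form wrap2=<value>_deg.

wrap2=199.19_deg

open belt: β = asin((r2−r1)/C) = asin(3/18) = 9.5941°
wrap1 = π − 2β = 160.8119°
wrap2 = π + 2β = 199.1881°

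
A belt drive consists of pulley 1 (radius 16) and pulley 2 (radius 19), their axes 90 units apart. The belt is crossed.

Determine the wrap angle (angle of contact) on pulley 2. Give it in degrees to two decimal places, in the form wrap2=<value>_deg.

crossed belt: β = asin((r1+r2)/C) = asin(35/90) = 22.8854°
wrap1 = wrap2 = π + 2β = 225.7708°

wrap2=225.77_deg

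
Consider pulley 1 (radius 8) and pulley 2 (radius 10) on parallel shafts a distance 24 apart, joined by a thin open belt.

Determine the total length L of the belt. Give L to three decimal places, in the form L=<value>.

open belt: β = asin((r2−r1)/C) = asin(2/24) = 4.7802°
wrap1 = π − 2β = 170.4396°
wrap2 = π + 2β = 189.5604°
tangent length = C·cosβ = 23.9165
L = r1·wrap1 + r2·wrap2 + 2·C·cosβ = 8·2.9747 + 10·3.3085 + 2·23.9165 = 104.7154

L=104.715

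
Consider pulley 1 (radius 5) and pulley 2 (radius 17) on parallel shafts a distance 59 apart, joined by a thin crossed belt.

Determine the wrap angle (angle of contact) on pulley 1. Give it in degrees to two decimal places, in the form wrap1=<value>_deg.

crossed belt: β = asin((r1+r2)/C) = asin(22/59) = 21.8934°
wrap1 = wrap2 = π + 2β = 223.7869°

wrap1=223.79_deg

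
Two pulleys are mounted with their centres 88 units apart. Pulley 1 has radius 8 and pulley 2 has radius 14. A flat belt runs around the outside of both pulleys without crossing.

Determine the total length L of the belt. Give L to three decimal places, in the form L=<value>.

L=245.524

open belt: β = asin((r2−r1)/C) = asin(6/88) = 3.9096°
wrap1 = π − 2β = 172.1809°
wrap2 = π + 2β = 187.8191°
tangent length = C·cosβ = 87.7952
L = r1·wrap1 + r2·wrap2 + 2·C·cosβ = 8·3.0051 + 14·3.2781 + 2·87.7952 = 245.5243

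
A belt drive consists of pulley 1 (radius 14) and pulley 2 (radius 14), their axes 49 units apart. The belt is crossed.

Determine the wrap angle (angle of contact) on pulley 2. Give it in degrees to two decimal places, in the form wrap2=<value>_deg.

crossed belt: β = asin((r1+r2)/C) = asin(28/49) = 34.8499°
wrap1 = wrap2 = π + 2β = 249.6998°

wrap2=249.70_deg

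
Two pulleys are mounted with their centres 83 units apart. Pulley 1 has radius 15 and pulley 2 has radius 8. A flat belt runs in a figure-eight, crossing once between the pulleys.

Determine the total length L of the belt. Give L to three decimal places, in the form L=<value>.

crossed belt: β = asin((r1+r2)/C) = asin(23/83) = 16.0877°
wrap1 = wrap2 = π + 2β = 212.1754°
tangent length = C·cosβ = 79.7496
L = (r1+r2)·wrap + 2·C·cosβ = 23·3.7032 + 2·79.7496 = 244.6719

L=244.672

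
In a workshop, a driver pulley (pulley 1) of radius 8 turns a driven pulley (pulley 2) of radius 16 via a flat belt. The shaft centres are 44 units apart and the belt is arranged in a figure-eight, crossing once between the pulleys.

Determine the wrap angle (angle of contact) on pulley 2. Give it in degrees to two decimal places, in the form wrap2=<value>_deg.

wrap2=246.11_deg

crossed belt: β = asin((r1+r2)/C) = asin(24/44) = 33.0557°
wrap1 = wrap2 = π + 2β = 246.1115°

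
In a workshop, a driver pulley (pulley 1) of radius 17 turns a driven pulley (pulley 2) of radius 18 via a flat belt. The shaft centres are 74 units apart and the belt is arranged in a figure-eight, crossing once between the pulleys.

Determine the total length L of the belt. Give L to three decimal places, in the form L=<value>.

L=274.841

crossed belt: β = asin((r1+r2)/C) = asin(35/74) = 28.2275°
wrap1 = wrap2 = π + 2β = 236.4549°
tangent length = C·cosβ = 65.1997
L = (r1+r2)·wrap + 2·C·cosβ = 35·4.1269 + 2·65.1997 = 274.8415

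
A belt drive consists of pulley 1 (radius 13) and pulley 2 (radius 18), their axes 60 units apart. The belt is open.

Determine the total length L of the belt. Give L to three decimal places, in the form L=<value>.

L=217.806

open belt: β = asin((r2−r1)/C) = asin(5/60) = 4.7802°
wrap1 = π − 2β = 170.4396°
wrap2 = π + 2β = 189.5604°
tangent length = C·cosβ = 59.7913
L = r1·wrap1 + r2·wrap2 + 2·C·cosβ = 13·2.9747 + 18·3.3085 + 2·59.7913 = 217.8063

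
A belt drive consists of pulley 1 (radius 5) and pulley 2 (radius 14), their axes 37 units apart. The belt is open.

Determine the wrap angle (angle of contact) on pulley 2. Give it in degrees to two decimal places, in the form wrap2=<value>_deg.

open belt: β = asin((r2−r1)/C) = asin(9/37) = 14.0780°
wrap1 = π − 2β = 151.8439°
wrap2 = π + 2β = 208.1561°

wrap2=208.16_deg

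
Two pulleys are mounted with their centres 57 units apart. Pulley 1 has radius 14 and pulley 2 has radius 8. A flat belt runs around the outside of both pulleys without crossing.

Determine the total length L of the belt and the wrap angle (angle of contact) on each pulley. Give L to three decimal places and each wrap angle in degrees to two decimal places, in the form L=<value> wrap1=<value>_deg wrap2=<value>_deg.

L=183.747 wrap1=192.08_deg wrap2=167.92_deg

open belt: β = asin((r2−r1)/C) = asin(-6/57) = -6.0423°
wrap1 = π − 2β = 192.0847°
wrap2 = π + 2β = 167.9153°
tangent length = C·cosβ = 56.6833
L = r1·wrap1 + r2·wrap2 + 2·C·cosβ = 14·3.3525 + 8·2.9307 + 2·56.6833 = 183.7472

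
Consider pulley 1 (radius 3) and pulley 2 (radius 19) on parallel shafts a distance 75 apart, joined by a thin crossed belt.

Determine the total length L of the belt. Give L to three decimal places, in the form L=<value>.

crossed belt: β = asin((r1+r2)/C) = asin(22/75) = 17.0576°
wrap1 = wrap2 = π + 2β = 214.1152°
tangent length = C·cosβ = 71.7008
L = (r1+r2)·wrap + 2·C·cosβ = 22·3.7370 + 2·71.7008 = 225.6159

L=225.616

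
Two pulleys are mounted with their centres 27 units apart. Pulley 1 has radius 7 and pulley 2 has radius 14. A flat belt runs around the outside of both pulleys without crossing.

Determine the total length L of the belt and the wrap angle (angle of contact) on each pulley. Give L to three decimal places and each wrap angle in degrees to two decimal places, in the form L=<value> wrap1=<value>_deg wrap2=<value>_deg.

open belt: β = asin((r2−r1)/C) = asin(7/27) = 15.0261°
wrap1 = π − 2β = 149.9478°
wrap2 = π + 2β = 210.0522°
tangent length = C·cosβ = 26.0768
L = r1·wrap1 + r2·wrap2 + 2·C·cosβ = 7·2.6171 + 14·3.6661 + 2·26.0768 = 121.7986

L=121.799 wrap1=149.95_deg wrap2=210.05_deg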